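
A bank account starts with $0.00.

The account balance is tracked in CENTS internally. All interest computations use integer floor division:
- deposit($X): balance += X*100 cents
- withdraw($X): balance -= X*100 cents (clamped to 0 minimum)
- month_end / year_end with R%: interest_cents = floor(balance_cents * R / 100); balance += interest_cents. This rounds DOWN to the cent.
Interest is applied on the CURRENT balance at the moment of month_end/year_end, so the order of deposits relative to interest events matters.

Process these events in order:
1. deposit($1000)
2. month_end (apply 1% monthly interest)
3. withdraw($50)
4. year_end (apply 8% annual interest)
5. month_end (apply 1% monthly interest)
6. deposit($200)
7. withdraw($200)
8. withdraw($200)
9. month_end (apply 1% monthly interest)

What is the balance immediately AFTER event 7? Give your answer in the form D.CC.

After 1 (deposit($1000)): balance=$1000.00 total_interest=$0.00
After 2 (month_end (apply 1% monthly interest)): balance=$1010.00 total_interest=$10.00
After 3 (withdraw($50)): balance=$960.00 total_interest=$10.00
After 4 (year_end (apply 8% annual interest)): balance=$1036.80 total_interest=$86.80
After 5 (month_end (apply 1% monthly interest)): balance=$1047.16 total_interest=$97.16
After 6 (deposit($200)): balance=$1247.16 total_interest=$97.16
After 7 (withdraw($200)): balance=$1047.16 total_interest=$97.16

Answer: 1047.16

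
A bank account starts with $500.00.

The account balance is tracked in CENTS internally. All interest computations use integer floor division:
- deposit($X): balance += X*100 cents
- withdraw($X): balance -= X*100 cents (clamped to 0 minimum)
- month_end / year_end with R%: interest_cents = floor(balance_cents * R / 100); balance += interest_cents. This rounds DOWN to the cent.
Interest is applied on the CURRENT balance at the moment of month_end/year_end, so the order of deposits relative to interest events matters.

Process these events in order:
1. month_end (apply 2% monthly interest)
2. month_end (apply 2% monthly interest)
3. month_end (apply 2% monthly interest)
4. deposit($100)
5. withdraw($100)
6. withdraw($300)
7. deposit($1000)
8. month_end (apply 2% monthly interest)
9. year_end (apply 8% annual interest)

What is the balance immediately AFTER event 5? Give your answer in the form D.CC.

After 1 (month_end (apply 2% monthly interest)): balance=$510.00 total_interest=$10.00
After 2 (month_end (apply 2% monthly interest)): balance=$520.20 total_interest=$20.20
After 3 (month_end (apply 2% monthly interest)): balance=$530.60 total_interest=$30.60
After 4 (deposit($100)): balance=$630.60 total_interest=$30.60
After 5 (withdraw($100)): balance=$530.60 total_interest=$30.60

Answer: 530.60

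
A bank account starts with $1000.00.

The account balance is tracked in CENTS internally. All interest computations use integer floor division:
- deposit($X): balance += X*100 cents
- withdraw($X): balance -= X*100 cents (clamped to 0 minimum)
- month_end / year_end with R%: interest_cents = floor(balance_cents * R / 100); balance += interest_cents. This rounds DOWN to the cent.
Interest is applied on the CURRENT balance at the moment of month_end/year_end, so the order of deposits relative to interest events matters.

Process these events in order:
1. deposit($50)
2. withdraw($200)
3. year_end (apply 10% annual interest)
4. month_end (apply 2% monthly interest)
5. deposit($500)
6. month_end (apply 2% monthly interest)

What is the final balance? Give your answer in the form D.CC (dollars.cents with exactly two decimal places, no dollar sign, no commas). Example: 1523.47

After 1 (deposit($50)): balance=$1050.00 total_interest=$0.00
After 2 (withdraw($200)): balance=$850.00 total_interest=$0.00
After 3 (year_end (apply 10% annual interest)): balance=$935.00 total_interest=$85.00
After 4 (month_end (apply 2% monthly interest)): balance=$953.70 total_interest=$103.70
After 5 (deposit($500)): balance=$1453.70 total_interest=$103.70
After 6 (month_end (apply 2% monthly interest)): balance=$1482.77 total_interest=$132.77

Answer: 1482.77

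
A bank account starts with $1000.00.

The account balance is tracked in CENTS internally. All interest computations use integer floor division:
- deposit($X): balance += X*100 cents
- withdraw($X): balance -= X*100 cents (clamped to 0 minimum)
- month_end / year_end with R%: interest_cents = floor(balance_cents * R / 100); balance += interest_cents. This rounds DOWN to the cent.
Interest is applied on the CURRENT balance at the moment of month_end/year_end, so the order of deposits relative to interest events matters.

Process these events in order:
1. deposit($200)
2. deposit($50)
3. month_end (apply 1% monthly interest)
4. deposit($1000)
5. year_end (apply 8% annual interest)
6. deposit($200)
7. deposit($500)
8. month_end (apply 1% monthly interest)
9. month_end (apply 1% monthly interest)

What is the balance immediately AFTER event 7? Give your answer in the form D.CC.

After 1 (deposit($200)): balance=$1200.00 total_interest=$0.00
After 2 (deposit($50)): balance=$1250.00 total_interest=$0.00
After 3 (month_end (apply 1% monthly interest)): balance=$1262.50 total_interest=$12.50
After 4 (deposit($1000)): balance=$2262.50 total_interest=$12.50
After 5 (year_end (apply 8% annual interest)): balance=$2443.50 total_interest=$193.50
After 6 (deposit($200)): balance=$2643.50 total_interest=$193.50
After 7 (deposit($500)): balance=$3143.50 total_interest=$193.50

Answer: 3143.50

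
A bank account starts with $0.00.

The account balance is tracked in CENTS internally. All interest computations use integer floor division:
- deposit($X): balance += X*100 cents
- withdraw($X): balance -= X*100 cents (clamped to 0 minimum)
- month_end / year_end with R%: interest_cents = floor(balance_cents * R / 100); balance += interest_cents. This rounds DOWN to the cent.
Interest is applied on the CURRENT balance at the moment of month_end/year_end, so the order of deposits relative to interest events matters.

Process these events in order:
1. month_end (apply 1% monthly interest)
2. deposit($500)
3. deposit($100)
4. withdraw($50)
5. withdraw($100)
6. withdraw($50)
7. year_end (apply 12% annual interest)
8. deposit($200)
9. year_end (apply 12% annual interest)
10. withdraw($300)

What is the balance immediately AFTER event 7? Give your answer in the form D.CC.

Answer: 448.00

Derivation:
After 1 (month_end (apply 1% monthly interest)): balance=$0.00 total_interest=$0.00
After 2 (deposit($500)): balance=$500.00 total_interest=$0.00
After 3 (deposit($100)): balance=$600.00 total_interest=$0.00
After 4 (withdraw($50)): balance=$550.00 total_interest=$0.00
After 5 (withdraw($100)): balance=$450.00 total_interest=$0.00
After 6 (withdraw($50)): balance=$400.00 total_interest=$0.00
After 7 (year_end (apply 12% annual interest)): balance=$448.00 total_interest=$48.00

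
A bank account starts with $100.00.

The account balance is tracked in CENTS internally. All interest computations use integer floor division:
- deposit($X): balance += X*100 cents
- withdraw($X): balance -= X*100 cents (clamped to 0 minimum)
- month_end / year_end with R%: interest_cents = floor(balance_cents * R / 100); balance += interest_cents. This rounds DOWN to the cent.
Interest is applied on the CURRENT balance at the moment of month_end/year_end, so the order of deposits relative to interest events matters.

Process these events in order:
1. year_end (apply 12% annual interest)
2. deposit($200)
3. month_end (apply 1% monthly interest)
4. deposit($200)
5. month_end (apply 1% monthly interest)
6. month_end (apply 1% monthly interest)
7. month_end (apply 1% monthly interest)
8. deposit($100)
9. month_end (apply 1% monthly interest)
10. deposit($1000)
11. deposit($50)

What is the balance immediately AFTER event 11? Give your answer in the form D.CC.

After 1 (year_end (apply 12% annual interest)): balance=$112.00 total_interest=$12.00
After 2 (deposit($200)): balance=$312.00 total_interest=$12.00
After 3 (month_end (apply 1% monthly interest)): balance=$315.12 total_interest=$15.12
After 4 (deposit($200)): balance=$515.12 total_interest=$15.12
After 5 (month_end (apply 1% monthly interest)): balance=$520.27 total_interest=$20.27
After 6 (month_end (apply 1% monthly interest)): balance=$525.47 total_interest=$25.47
After 7 (month_end (apply 1% monthly interest)): balance=$530.72 total_interest=$30.72
After 8 (deposit($100)): balance=$630.72 total_interest=$30.72
After 9 (month_end (apply 1% monthly interest)): balance=$637.02 total_interest=$37.02
After 10 (deposit($1000)): balance=$1637.02 total_interest=$37.02
After 11 (deposit($50)): balance=$1687.02 total_interest=$37.02

Answer: 1687.02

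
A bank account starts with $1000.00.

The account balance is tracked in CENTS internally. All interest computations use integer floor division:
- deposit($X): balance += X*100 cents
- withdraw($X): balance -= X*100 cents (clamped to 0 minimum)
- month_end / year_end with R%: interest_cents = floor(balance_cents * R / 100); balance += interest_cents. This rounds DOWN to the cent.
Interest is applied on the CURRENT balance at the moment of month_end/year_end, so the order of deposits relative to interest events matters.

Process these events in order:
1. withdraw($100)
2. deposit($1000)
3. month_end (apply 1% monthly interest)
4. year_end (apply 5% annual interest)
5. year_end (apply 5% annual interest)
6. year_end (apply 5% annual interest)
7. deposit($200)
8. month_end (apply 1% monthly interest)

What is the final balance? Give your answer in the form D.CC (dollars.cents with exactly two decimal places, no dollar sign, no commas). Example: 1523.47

After 1 (withdraw($100)): balance=$900.00 total_interest=$0.00
After 2 (deposit($1000)): balance=$1900.00 total_interest=$0.00
After 3 (month_end (apply 1% monthly interest)): balance=$1919.00 total_interest=$19.00
After 4 (year_end (apply 5% annual interest)): balance=$2014.95 total_interest=$114.95
After 5 (year_end (apply 5% annual interest)): balance=$2115.69 total_interest=$215.69
After 6 (year_end (apply 5% annual interest)): balance=$2221.47 total_interest=$321.47
After 7 (deposit($200)): balance=$2421.47 total_interest=$321.47
After 8 (month_end (apply 1% monthly interest)): balance=$2445.68 total_interest=$345.68

Answer: 2445.68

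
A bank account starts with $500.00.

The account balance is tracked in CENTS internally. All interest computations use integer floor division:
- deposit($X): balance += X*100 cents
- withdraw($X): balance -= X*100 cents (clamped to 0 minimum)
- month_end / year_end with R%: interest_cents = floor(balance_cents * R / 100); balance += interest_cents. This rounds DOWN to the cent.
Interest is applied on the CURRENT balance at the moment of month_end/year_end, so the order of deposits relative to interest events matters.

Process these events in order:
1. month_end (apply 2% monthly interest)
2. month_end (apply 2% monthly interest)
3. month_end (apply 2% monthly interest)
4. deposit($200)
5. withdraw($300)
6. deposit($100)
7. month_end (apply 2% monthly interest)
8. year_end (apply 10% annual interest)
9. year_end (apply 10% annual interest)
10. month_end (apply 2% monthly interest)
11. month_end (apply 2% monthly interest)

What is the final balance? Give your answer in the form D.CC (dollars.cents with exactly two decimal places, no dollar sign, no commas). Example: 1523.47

Answer: 681.30

Derivation:
After 1 (month_end (apply 2% monthly interest)): balance=$510.00 total_interest=$10.00
After 2 (month_end (apply 2% monthly interest)): balance=$520.20 total_interest=$20.20
After 3 (month_end (apply 2% monthly interest)): balance=$530.60 total_interest=$30.60
After 4 (deposit($200)): balance=$730.60 total_interest=$30.60
After 5 (withdraw($300)): balance=$430.60 total_interest=$30.60
After 6 (deposit($100)): balance=$530.60 total_interest=$30.60
After 7 (month_end (apply 2% monthly interest)): balance=$541.21 total_interest=$41.21
After 8 (year_end (apply 10% annual interest)): balance=$595.33 total_interest=$95.33
After 9 (year_end (apply 10% annual interest)): balance=$654.86 total_interest=$154.86
After 10 (month_end (apply 2% monthly interest)): balance=$667.95 total_interest=$167.95
After 11 (month_end (apply 2% monthly interest)): balance=$681.30 total_interest=$181.30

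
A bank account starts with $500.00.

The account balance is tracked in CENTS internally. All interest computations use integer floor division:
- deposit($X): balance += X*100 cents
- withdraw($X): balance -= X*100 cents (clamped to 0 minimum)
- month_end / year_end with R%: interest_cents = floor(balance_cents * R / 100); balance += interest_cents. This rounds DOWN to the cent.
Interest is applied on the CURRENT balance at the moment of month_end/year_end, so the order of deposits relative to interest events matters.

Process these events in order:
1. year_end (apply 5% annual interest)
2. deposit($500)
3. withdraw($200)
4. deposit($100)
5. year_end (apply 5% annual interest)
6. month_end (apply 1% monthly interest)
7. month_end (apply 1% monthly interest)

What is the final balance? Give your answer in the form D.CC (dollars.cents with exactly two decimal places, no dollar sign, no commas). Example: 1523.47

Answer: 990.76

Derivation:
After 1 (year_end (apply 5% annual interest)): balance=$525.00 total_interest=$25.00
After 2 (deposit($500)): balance=$1025.00 total_interest=$25.00
After 3 (withdraw($200)): balance=$825.00 total_interest=$25.00
After 4 (deposit($100)): balance=$925.00 total_interest=$25.00
After 5 (year_end (apply 5% annual interest)): balance=$971.25 total_interest=$71.25
After 6 (month_end (apply 1% monthly interest)): balance=$980.96 total_interest=$80.96
After 7 (month_end (apply 1% monthly interest)): balance=$990.76 total_interest=$90.76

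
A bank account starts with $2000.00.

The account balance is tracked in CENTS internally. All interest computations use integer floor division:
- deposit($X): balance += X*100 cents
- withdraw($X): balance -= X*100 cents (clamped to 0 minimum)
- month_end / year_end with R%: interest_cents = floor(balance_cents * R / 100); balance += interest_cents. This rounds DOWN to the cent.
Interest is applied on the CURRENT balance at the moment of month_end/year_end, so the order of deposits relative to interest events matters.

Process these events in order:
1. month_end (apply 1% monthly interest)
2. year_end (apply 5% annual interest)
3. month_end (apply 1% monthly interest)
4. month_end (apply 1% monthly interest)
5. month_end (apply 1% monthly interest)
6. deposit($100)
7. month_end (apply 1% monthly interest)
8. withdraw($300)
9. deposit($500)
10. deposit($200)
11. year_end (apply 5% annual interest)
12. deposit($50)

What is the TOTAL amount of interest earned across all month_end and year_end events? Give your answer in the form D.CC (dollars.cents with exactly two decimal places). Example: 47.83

Answer: 343.51

Derivation:
After 1 (month_end (apply 1% monthly interest)): balance=$2020.00 total_interest=$20.00
After 2 (year_end (apply 5% annual interest)): balance=$2121.00 total_interest=$121.00
After 3 (month_end (apply 1% monthly interest)): balance=$2142.21 total_interest=$142.21
After 4 (month_end (apply 1% monthly interest)): balance=$2163.63 total_interest=$163.63
After 5 (month_end (apply 1% monthly interest)): balance=$2185.26 total_interest=$185.26
After 6 (deposit($100)): balance=$2285.26 total_interest=$185.26
After 7 (month_end (apply 1% monthly interest)): balance=$2308.11 total_interest=$208.11
After 8 (withdraw($300)): balance=$2008.11 total_interest=$208.11
After 9 (deposit($500)): balance=$2508.11 total_interest=$208.11
After 10 (deposit($200)): balance=$2708.11 total_interest=$208.11
After 11 (year_end (apply 5% annual interest)): balance=$2843.51 total_interest=$343.51
After 12 (deposit($50)): balance=$2893.51 total_interest=$343.51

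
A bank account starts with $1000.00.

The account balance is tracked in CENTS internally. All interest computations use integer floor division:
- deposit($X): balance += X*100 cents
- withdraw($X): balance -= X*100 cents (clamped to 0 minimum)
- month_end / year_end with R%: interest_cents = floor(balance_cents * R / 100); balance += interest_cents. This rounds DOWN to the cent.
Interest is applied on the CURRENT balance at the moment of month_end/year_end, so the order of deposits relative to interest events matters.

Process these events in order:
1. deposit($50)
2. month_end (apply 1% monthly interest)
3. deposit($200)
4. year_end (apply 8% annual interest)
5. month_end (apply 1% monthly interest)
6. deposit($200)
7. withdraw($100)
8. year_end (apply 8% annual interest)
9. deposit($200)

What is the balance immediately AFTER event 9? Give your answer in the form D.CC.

Answer: 1792.94

Derivation:
After 1 (deposit($50)): balance=$1050.00 total_interest=$0.00
After 2 (month_end (apply 1% monthly interest)): balance=$1060.50 total_interest=$10.50
After 3 (deposit($200)): balance=$1260.50 total_interest=$10.50
After 4 (year_end (apply 8% annual interest)): balance=$1361.34 total_interest=$111.34
After 5 (month_end (apply 1% monthly interest)): balance=$1374.95 total_interest=$124.95
After 6 (deposit($200)): balance=$1574.95 total_interest=$124.95
After 7 (withdraw($100)): balance=$1474.95 total_interest=$124.95
After 8 (year_end (apply 8% annual interest)): balance=$1592.94 total_interest=$242.94
After 9 (deposit($200)): balance=$1792.94 total_interest=$242.94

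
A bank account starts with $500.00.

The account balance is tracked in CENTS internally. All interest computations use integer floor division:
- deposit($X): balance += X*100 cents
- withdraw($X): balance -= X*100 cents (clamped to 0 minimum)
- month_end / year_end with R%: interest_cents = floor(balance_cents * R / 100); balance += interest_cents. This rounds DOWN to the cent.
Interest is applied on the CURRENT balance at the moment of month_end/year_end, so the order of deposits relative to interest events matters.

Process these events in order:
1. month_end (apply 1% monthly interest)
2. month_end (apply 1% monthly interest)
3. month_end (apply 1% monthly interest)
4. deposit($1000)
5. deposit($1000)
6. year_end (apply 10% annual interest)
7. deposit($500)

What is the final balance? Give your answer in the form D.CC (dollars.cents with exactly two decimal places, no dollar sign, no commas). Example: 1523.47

Answer: 3266.66

Derivation:
After 1 (month_end (apply 1% monthly interest)): balance=$505.00 total_interest=$5.00
After 2 (month_end (apply 1% monthly interest)): balance=$510.05 total_interest=$10.05
After 3 (month_end (apply 1% monthly interest)): balance=$515.15 total_interest=$15.15
After 4 (deposit($1000)): balance=$1515.15 total_interest=$15.15
After 5 (deposit($1000)): balance=$2515.15 total_interest=$15.15
After 6 (year_end (apply 10% annual interest)): balance=$2766.66 total_interest=$266.66
After 7 (deposit($500)): balance=$3266.66 total_interest=$266.66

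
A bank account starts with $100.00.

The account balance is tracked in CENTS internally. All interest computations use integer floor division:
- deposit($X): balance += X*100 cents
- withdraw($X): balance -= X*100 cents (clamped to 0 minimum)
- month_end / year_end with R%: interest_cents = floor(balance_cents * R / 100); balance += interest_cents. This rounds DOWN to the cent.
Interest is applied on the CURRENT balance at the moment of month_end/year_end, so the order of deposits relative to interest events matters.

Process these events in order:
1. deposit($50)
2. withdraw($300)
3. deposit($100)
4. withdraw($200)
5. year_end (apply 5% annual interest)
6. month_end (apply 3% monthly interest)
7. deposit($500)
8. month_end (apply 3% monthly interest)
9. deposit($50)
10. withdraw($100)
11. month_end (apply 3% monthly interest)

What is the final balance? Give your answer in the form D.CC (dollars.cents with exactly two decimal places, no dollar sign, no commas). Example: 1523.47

After 1 (deposit($50)): balance=$150.00 total_interest=$0.00
After 2 (withdraw($300)): balance=$0.00 total_interest=$0.00
After 3 (deposit($100)): balance=$100.00 total_interest=$0.00
After 4 (withdraw($200)): balance=$0.00 total_interest=$0.00
After 5 (year_end (apply 5% annual interest)): balance=$0.00 total_interest=$0.00
After 6 (month_end (apply 3% monthly interest)): balance=$0.00 total_interest=$0.00
After 7 (deposit($500)): balance=$500.00 total_interest=$0.00
After 8 (month_end (apply 3% monthly interest)): balance=$515.00 total_interest=$15.00
After 9 (deposit($50)): balance=$565.00 total_interest=$15.00
After 10 (withdraw($100)): balance=$465.00 total_interest=$15.00
After 11 (month_end (apply 3% monthly interest)): balance=$478.95 total_interest=$28.95

Answer: 478.95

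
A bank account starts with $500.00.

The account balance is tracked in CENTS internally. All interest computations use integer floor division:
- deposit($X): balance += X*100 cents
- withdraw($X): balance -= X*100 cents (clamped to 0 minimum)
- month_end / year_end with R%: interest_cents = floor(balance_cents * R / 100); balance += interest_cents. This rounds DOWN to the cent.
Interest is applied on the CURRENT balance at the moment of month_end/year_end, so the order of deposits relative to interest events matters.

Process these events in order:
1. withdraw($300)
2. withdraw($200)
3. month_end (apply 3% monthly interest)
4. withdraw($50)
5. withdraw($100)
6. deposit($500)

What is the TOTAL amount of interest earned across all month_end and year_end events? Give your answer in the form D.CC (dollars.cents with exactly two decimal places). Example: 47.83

Answer: 0.00

Derivation:
After 1 (withdraw($300)): balance=$200.00 total_interest=$0.00
After 2 (withdraw($200)): balance=$0.00 total_interest=$0.00
After 3 (month_end (apply 3% monthly interest)): balance=$0.00 total_interest=$0.00
After 4 (withdraw($50)): balance=$0.00 total_interest=$0.00
After 5 (withdraw($100)): balance=$0.00 total_interest=$0.00
After 6 (deposit($500)): balance=$500.00 total_interest=$0.00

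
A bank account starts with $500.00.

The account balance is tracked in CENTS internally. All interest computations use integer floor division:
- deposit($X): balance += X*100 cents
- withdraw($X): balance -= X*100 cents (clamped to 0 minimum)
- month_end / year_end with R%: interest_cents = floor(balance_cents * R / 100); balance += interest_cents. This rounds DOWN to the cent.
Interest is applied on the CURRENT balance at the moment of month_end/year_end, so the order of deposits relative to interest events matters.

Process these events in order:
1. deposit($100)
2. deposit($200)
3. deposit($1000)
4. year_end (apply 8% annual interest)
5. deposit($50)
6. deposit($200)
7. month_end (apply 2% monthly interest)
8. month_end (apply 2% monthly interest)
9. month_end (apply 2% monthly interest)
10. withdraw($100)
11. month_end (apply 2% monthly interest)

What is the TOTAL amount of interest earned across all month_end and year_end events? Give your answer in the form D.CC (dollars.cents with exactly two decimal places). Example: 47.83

Answer: 322.84

Derivation:
After 1 (deposit($100)): balance=$600.00 total_interest=$0.00
After 2 (deposit($200)): balance=$800.00 total_interest=$0.00
After 3 (deposit($1000)): balance=$1800.00 total_interest=$0.00
After 4 (year_end (apply 8% annual interest)): balance=$1944.00 total_interest=$144.00
After 5 (deposit($50)): balance=$1994.00 total_interest=$144.00
After 6 (deposit($200)): balance=$2194.00 total_interest=$144.00
After 7 (month_end (apply 2% monthly interest)): balance=$2237.88 total_interest=$187.88
After 8 (month_end (apply 2% monthly interest)): balance=$2282.63 total_interest=$232.63
After 9 (month_end (apply 2% monthly interest)): balance=$2328.28 total_interest=$278.28
After 10 (withdraw($100)): balance=$2228.28 total_interest=$278.28
After 11 (month_end (apply 2% monthly interest)): balance=$2272.84 total_interest=$322.84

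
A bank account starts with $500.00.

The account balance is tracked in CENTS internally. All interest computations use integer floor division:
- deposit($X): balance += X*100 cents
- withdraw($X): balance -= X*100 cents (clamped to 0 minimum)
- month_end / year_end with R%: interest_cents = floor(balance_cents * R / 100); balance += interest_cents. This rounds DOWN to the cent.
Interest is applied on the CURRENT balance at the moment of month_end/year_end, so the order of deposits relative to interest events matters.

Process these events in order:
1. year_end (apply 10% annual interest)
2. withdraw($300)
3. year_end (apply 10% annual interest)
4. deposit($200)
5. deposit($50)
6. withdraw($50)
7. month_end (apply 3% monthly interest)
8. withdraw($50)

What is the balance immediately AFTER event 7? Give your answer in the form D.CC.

After 1 (year_end (apply 10% annual interest)): balance=$550.00 total_interest=$50.00
After 2 (withdraw($300)): balance=$250.00 total_interest=$50.00
After 3 (year_end (apply 10% annual interest)): balance=$275.00 total_interest=$75.00
After 4 (deposit($200)): balance=$475.00 total_interest=$75.00
After 5 (deposit($50)): balance=$525.00 total_interest=$75.00
After 6 (withdraw($50)): balance=$475.00 total_interest=$75.00
After 7 (month_end (apply 3% monthly interest)): balance=$489.25 total_interest=$89.25

Answer: 489.25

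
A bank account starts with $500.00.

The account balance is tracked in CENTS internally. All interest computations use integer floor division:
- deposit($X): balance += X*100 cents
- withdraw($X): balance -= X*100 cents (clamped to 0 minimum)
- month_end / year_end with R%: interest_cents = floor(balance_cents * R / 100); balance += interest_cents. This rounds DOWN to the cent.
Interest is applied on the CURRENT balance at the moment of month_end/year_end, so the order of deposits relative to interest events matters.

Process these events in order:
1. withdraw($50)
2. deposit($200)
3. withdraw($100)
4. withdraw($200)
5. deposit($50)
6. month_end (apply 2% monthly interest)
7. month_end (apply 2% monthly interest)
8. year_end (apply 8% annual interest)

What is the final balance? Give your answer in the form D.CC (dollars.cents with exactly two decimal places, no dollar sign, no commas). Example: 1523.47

Answer: 449.45

Derivation:
After 1 (withdraw($50)): balance=$450.00 total_interest=$0.00
After 2 (deposit($200)): balance=$650.00 total_interest=$0.00
After 3 (withdraw($100)): balance=$550.00 total_interest=$0.00
After 4 (withdraw($200)): balance=$350.00 total_interest=$0.00
After 5 (deposit($50)): balance=$400.00 total_interest=$0.00
After 6 (month_end (apply 2% monthly interest)): balance=$408.00 total_interest=$8.00
After 7 (month_end (apply 2% monthly interest)): balance=$416.16 total_interest=$16.16
After 8 (year_end (apply 8% annual interest)): balance=$449.45 total_interest=$49.45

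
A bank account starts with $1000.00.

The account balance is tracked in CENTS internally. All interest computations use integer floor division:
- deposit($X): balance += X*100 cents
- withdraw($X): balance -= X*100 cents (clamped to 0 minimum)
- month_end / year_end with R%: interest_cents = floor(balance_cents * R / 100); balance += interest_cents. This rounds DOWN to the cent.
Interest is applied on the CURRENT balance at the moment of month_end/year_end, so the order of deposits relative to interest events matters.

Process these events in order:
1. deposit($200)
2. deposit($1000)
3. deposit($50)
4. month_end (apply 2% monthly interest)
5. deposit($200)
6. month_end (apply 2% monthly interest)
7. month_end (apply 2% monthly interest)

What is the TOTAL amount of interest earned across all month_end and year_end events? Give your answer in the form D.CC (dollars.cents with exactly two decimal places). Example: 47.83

Answer: 145.79

Derivation:
After 1 (deposit($200)): balance=$1200.00 total_interest=$0.00
After 2 (deposit($1000)): balance=$2200.00 total_interest=$0.00
After 3 (deposit($50)): balance=$2250.00 total_interest=$0.00
After 4 (month_end (apply 2% monthly interest)): balance=$2295.00 total_interest=$45.00
After 5 (deposit($200)): balance=$2495.00 total_interest=$45.00
After 6 (month_end (apply 2% monthly interest)): balance=$2544.90 total_interest=$94.90
After 7 (month_end (apply 2% monthly interest)): balance=$2595.79 total_interest=$145.79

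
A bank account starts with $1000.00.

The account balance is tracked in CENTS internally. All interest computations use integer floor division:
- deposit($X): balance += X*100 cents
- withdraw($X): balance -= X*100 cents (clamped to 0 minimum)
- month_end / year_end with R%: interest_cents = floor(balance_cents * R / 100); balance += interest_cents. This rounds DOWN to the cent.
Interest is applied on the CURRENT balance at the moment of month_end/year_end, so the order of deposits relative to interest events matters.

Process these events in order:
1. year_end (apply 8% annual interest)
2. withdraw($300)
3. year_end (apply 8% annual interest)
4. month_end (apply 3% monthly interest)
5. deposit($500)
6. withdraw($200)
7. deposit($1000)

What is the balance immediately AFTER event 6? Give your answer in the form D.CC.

Answer: 1167.67

Derivation:
After 1 (year_end (apply 8% annual interest)): balance=$1080.00 total_interest=$80.00
After 2 (withdraw($300)): balance=$780.00 total_interest=$80.00
After 3 (year_end (apply 8% annual interest)): balance=$842.40 total_interest=$142.40
After 4 (month_end (apply 3% monthly interest)): balance=$867.67 total_interest=$167.67
After 5 (deposit($500)): balance=$1367.67 total_interest=$167.67
After 6 (withdraw($200)): balance=$1167.67 total_interest=$167.67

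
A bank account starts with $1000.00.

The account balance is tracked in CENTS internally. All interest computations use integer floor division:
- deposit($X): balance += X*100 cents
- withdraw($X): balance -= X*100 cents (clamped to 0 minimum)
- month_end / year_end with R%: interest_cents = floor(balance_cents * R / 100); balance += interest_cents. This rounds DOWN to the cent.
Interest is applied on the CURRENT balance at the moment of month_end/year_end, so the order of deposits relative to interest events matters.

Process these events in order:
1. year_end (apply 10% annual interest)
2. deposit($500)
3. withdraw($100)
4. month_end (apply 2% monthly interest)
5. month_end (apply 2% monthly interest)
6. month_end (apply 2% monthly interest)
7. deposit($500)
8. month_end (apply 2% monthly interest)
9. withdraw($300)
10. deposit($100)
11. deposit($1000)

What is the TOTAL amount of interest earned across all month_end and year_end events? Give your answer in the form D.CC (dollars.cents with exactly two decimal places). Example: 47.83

After 1 (year_end (apply 10% annual interest)): balance=$1100.00 total_interest=$100.00
After 2 (deposit($500)): balance=$1600.00 total_interest=$100.00
After 3 (withdraw($100)): balance=$1500.00 total_interest=$100.00
After 4 (month_end (apply 2% monthly interest)): balance=$1530.00 total_interest=$130.00
After 5 (month_end (apply 2% monthly interest)): balance=$1560.60 total_interest=$160.60
After 6 (month_end (apply 2% monthly interest)): balance=$1591.81 total_interest=$191.81
After 7 (deposit($500)): balance=$2091.81 total_interest=$191.81
After 8 (month_end (apply 2% monthly interest)): balance=$2133.64 total_interest=$233.64
After 9 (withdraw($300)): balance=$1833.64 total_interest=$233.64
After 10 (deposit($100)): balance=$1933.64 total_interest=$233.64
After 11 (deposit($1000)): balance=$2933.64 total_interest=$233.64

Answer: 233.64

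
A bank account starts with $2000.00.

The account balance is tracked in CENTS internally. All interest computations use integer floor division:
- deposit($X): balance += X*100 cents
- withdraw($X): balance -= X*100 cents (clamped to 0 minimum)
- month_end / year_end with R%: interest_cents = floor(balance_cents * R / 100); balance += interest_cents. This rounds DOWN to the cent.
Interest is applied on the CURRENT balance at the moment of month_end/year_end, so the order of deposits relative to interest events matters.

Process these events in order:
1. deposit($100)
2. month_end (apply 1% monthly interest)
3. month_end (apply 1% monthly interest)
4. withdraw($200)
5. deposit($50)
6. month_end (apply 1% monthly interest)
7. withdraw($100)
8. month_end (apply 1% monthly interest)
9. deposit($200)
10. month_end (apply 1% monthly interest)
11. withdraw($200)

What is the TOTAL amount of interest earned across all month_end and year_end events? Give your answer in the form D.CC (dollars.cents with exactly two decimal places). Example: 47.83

After 1 (deposit($100)): balance=$2100.00 total_interest=$0.00
After 2 (month_end (apply 1% monthly interest)): balance=$2121.00 total_interest=$21.00
After 3 (month_end (apply 1% monthly interest)): balance=$2142.21 total_interest=$42.21
After 4 (withdraw($200)): balance=$1942.21 total_interest=$42.21
After 5 (deposit($50)): balance=$1992.21 total_interest=$42.21
After 6 (month_end (apply 1% monthly interest)): balance=$2012.13 total_interest=$62.13
After 7 (withdraw($100)): balance=$1912.13 total_interest=$62.13
After 8 (month_end (apply 1% monthly interest)): balance=$1931.25 total_interest=$81.25
After 9 (deposit($200)): balance=$2131.25 total_interest=$81.25
After 10 (month_end (apply 1% monthly interest)): balance=$2152.56 total_interest=$102.56
After 11 (withdraw($200)): balance=$1952.56 total_interest=$102.56

Answer: 102.56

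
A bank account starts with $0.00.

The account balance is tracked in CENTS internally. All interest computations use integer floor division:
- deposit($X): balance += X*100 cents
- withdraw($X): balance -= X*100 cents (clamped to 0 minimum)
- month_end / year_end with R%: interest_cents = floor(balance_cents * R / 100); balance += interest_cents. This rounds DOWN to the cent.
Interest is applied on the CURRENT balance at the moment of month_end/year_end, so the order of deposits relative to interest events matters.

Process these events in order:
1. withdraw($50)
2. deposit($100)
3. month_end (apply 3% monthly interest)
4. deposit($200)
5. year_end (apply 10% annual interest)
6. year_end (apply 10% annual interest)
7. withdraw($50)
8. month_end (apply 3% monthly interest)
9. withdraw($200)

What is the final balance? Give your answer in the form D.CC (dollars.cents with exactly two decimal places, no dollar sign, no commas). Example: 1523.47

Answer: 126.12

Derivation:
After 1 (withdraw($50)): balance=$0.00 total_interest=$0.00
After 2 (deposit($100)): balance=$100.00 total_interest=$0.00
After 3 (month_end (apply 3% monthly interest)): balance=$103.00 total_interest=$3.00
After 4 (deposit($200)): balance=$303.00 total_interest=$3.00
After 5 (year_end (apply 10% annual interest)): balance=$333.30 total_interest=$33.30
After 6 (year_end (apply 10% annual interest)): balance=$366.63 total_interest=$66.63
After 7 (withdraw($50)): balance=$316.63 total_interest=$66.63
After 8 (month_end (apply 3% monthly interest)): balance=$326.12 total_interest=$76.12
After 9 (withdraw($200)): balance=$126.12 total_interest=$76.12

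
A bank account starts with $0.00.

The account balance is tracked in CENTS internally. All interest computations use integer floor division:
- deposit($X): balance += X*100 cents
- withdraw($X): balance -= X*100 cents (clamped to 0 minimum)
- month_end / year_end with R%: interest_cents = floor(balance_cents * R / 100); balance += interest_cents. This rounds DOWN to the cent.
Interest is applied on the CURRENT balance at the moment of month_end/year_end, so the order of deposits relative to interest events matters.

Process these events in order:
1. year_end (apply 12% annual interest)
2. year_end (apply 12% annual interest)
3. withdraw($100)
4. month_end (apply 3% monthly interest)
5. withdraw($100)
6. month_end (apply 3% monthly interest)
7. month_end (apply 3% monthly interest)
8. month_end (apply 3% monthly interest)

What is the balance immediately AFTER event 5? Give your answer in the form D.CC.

Answer: 0.00

Derivation:
After 1 (year_end (apply 12% annual interest)): balance=$0.00 total_interest=$0.00
After 2 (year_end (apply 12% annual interest)): balance=$0.00 total_interest=$0.00
After 3 (withdraw($100)): balance=$0.00 total_interest=$0.00
After 4 (month_end (apply 3% monthly interest)): balance=$0.00 total_interest=$0.00
After 5 (withdraw($100)): balance=$0.00 total_interest=$0.00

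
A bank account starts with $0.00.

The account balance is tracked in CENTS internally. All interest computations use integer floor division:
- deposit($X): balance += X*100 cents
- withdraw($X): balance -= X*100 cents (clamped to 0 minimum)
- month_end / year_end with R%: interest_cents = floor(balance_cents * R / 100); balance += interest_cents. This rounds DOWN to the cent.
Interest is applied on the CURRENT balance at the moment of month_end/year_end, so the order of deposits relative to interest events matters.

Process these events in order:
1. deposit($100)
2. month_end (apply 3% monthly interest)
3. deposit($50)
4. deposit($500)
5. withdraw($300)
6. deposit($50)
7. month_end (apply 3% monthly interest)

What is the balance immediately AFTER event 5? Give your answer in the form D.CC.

After 1 (deposit($100)): balance=$100.00 total_interest=$0.00
After 2 (month_end (apply 3% monthly interest)): balance=$103.00 total_interest=$3.00
After 3 (deposit($50)): balance=$153.00 total_interest=$3.00
After 4 (deposit($500)): balance=$653.00 total_interest=$3.00
After 5 (withdraw($300)): balance=$353.00 total_interest=$3.00

Answer: 353.00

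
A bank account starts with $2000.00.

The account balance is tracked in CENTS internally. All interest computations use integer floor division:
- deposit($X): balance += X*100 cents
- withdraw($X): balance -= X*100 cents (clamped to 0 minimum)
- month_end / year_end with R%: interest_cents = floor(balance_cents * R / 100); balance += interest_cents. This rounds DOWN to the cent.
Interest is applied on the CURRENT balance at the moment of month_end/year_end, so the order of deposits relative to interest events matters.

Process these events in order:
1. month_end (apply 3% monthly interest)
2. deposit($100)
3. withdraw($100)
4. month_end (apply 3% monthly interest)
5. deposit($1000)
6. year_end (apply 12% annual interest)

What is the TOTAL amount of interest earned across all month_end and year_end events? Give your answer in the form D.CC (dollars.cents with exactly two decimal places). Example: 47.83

Answer: 496.41

Derivation:
After 1 (month_end (apply 3% monthly interest)): balance=$2060.00 total_interest=$60.00
After 2 (deposit($100)): balance=$2160.00 total_interest=$60.00
After 3 (withdraw($100)): balance=$2060.00 total_interest=$60.00
After 4 (month_end (apply 3% monthly interest)): balance=$2121.80 total_interest=$121.80
After 5 (deposit($1000)): balance=$3121.80 total_interest=$121.80
After 6 (year_end (apply 12% annual interest)): balance=$3496.41 total_interest=$496.41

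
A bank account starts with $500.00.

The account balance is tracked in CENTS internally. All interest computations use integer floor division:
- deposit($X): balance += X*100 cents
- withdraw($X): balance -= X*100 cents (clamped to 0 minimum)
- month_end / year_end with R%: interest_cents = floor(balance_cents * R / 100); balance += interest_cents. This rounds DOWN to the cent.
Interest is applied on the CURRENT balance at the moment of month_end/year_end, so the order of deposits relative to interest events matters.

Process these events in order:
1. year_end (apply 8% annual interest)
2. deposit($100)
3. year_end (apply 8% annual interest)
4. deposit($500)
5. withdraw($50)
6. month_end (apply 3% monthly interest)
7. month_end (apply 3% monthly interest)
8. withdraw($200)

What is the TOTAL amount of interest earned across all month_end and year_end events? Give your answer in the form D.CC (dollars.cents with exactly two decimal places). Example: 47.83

Answer: 160.69

Derivation:
After 1 (year_end (apply 8% annual interest)): balance=$540.00 total_interest=$40.00
After 2 (deposit($100)): balance=$640.00 total_interest=$40.00
After 3 (year_end (apply 8% annual interest)): balance=$691.20 total_interest=$91.20
After 4 (deposit($500)): balance=$1191.20 total_interest=$91.20
After 5 (withdraw($50)): balance=$1141.20 total_interest=$91.20
After 6 (month_end (apply 3% monthly interest)): balance=$1175.43 total_interest=$125.43
After 7 (month_end (apply 3% monthly interest)): balance=$1210.69 total_interest=$160.69
After 8 (withdraw($200)): balance=$1010.69 total_interest=$160.69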